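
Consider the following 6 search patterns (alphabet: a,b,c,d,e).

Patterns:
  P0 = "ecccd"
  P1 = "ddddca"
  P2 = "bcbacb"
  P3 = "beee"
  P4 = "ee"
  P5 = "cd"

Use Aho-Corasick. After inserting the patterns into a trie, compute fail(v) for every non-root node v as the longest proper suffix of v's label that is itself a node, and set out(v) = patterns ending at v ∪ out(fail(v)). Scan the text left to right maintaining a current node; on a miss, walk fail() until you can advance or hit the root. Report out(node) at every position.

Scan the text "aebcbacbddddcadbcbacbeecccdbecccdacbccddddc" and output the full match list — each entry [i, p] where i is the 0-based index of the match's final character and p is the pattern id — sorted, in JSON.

Construct AC machine:
Trie nodes:
  0='ε' goto b→12 c→22 d→6 e→1
  1='e' goto c→2 e→21
  2='ec' goto c→3
  3='ecc' goto c→4
  4='eccc' goto d→5
  5='ecccd' goto ·  [P0 ends]
  6='d' goto d→7
  7='dd' goto d→8
  8='ddd' goto d→9
  9='dddd' goto c→10
  10='ddddc' goto a→11
  11='ddddca' goto ·  [P1 ends]
  12='b' goto c→13 e→18
  13='bc' goto b→14
  14='bcb' goto a→15
  15='bcba' goto c→16
  16='bcbac' goto b→17
  17='bcbacb' goto ·  [P2 ends]
  18='be' goto e→19
  19='bee' goto e→20
  20='beee' goto ·  [P3 ends]
  21='ee' goto ·  [P4 ends]
  22='c' goto d→23
  23='cd' goto ·  [P5 ends]

BFS fail/out derivation:
  n1('e'): parent n0 fail=0; on 'e' 0 → fail=0;  out ∅∪∅=∅
  n6('d'): parent n0 fail=0; on 'd' 0 → fail=0;  out ∅∪∅=∅
  n12('b'): parent n0 fail=0; on 'b' 0 → fail=0;  out ∅∪∅=∅
  n22('c'): parent n0 fail=0; on 'c' 0 → fail=0;  out ∅∪∅=∅
  n2('ec'): parent n1 fail=0; on 'c' 0 → fail=22;  out ∅∪∅=∅
  n7('dd'): parent n6 fail=0; on 'd' 0 → fail=6;  out ∅∪∅=∅
  n13('bc'): parent n12 fail=0; on 'c' 0 → fail=22;  out ∅∪∅=∅
  n18('be'): parent n12 fail=0; on 'e' 0 → fail=1;  out ∅∪∅=∅
  n21('ee'): parent n1 fail=0; on 'e' 0 → fail=1;  out {4}∪∅={4}
  n23('cd'): parent n22 fail=0; on 'd' 0 → fail=6;  out {5}∪∅={5}
  n3('ecc'): parent n2 fail=22; on 'c' 22→0 → fail=22;  out ∅∪∅=∅
  n8('ddd'): parent n7 fail=6; on 'd' 6 → fail=7;  out ∅∪∅=∅
  n14('bcb'): parent n13 fail=22; on 'b' 22→0 → fail=12;  out ∅∪∅=∅
  n19('bee'): parent n18 fail=1; on 'e' 1 → fail=21;  out ∅∪{4}={4}
  n4('eccc'): parent n3 fail=22; on 'c' 22→0 → fail=22;  out ∅∪∅=∅
  n9('dddd'): parent n8 fail=7; on 'd' 7 → fail=8;  out ∅∪∅=∅
  n15('bcba'): parent n14 fail=12; on 'a' 12→0 → fail=0;  out ∅∪∅=∅
  n20('beee'): parent n19 fail=21; on 'e' 21→1 → fail=21;  out {3}∪{4}={3,4}
  n5('ecccd'): parent n4 fail=22; on 'd' 22 → fail=23;  out {0}∪{5}={0,5}
  n10('ddddc'): parent n9 fail=8; on 'c' 8→7→6→0 → fail=22;  out ∅∪∅=∅
  n16('bcbac'): parent n15 fail=0; on 'c' 0 → fail=22;  out ∅∪∅=∅
  n11('ddddca'): parent n10 fail=22; on 'a' 22→0 → fail=0;  out {1}∪∅={1}
  n17('bcbacb'): parent n16 fail=22; on 'b' 22→0 → fail=12;  out {2}∪∅={2}

Text stream:
[0] read 'a'  n0⇒n0
[1] read 'e'  n0⇒n1
[2] read 'b'  n1⇒n12 (via fail)
[3] read 'c'  n12⇒n13
[4] read 'b'  n13⇒n14
[5] read 'a'  n14⇒n15
[6] read 'c'  n15⇒n16
[7] read 'b'  n16⇒n17  → match P2@[2:7]
[8] read 'd'  n17⇒n6 (via fail)
[9] read 'd'  n6⇒n7
[10] read 'd'  n7⇒n8
[11] read 'd'  n8⇒n9
[12] read 'c'  n9⇒n10
[13] read 'a'  n10⇒n11  → match P1@[8:13]
[14] read 'd'  n11⇒n6 (via fail)
[15] read 'b'  n6⇒n12 (via fail)
[16] read 'c'  n12⇒n13
[17] read 'b'  n13⇒n14
[18] read 'a'  n14⇒n15
[19] read 'c'  n15⇒n16
[20] read 'b'  n16⇒n17  → match P2@[15:20]
[21] read 'e'  n17⇒n18 (via fail)
[22] read 'e'  n18⇒n19  → match P4@[21:22]
[23] read 'c'  n19⇒n2 (via fail)
[24] read 'c'  n2⇒n3
[25] read 'c'  n3⇒n4
[26] read 'd'  n4⇒n5  → match P0@[22:26],P5@[25:26]
[27] read 'b'  n5⇒n12 (via fail)
[28] read 'e'  n12⇒n18
[29] read 'c'  n18⇒n2 (via fail)
[30] read 'c'  n2⇒n3
[31] read 'c'  n3⇒n4
[32] read 'd'  n4⇒n5  → match P0@[28:32],P5@[31:32]
[33] read 'a'  n5⇒n0 (via fail)
[34] read 'c'  n0⇒n22
[35] read 'b'  n22⇒n12 (via fail)
[36] read 'c'  n12⇒n13
[37] read 'c'  n13⇒n22 (via fail)
[38] read 'd'  n22⇒n23  → match P5@[37:38]
[39] read 'd'  n23⇒n7 (via fail)
[40] read 'd'  n7⇒n8
[41] read 'd'  n8⇒n9
[42] read 'c'  n9⇒n10

Matches: [[7,2],[13,1],[20,2],[22,4],[26,0],[26,5],[32,0],[32,5],[38,5]]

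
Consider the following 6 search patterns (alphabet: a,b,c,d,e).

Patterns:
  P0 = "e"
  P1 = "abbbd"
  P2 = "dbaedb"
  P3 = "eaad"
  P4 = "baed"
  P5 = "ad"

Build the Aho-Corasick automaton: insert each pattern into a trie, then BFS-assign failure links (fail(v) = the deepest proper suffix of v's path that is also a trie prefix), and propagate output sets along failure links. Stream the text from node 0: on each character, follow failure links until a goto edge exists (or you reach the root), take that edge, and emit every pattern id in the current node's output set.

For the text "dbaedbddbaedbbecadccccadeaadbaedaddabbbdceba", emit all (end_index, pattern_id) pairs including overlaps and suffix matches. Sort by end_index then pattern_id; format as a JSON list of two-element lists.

Construct AC machine:
Trie nodes:
  n0 'ε': a→2 b→16 d→7 e→1
  n1 'e': a→13  [P0 ends]
  n2 'a': b→3 d→20
  n3 'ab': b→4
  n4 'abb': b→5
  n5 'abbb': d→6
  n6 'abbbd': ·  [P1 ends]
  n7 'd': b→8
  n8 'db': a→9
  n9 'dba': e→10
  n10 'dbae': d→11
  n11 'dbaed': b→12
  n12 'dbaedb': ·  [P2 ends]
  n13 'ea': a→14
  n14 'eaa': d→15
  n15 'eaad': ·  [P3 ends]
  n16 'b': a→17
  n17 'ba': e→18
  n18 'bae': d→19
  n19 'baed': ·  [P4 ends]
  n20 'ad': ·  [P5 ends]

Failure links (BFS by depth):
  fail(1) 'e': from fail(0)=0 chase 'e': 0 ⇒ 0;  out={0}∪out(0)={0}
  fail(2) 'a': from fail(0)=0 chase 'a': 0 ⇒ 0;  out=∅∪out(0)=∅
  fail(7) 'd': from fail(0)=0 chase 'd': 0 ⇒ 0;  out=∅∪out(0)=∅
  fail(16) 'b': from fail(0)=0 chase 'b': 0 ⇒ 0;  out=∅∪out(0)=∅
  fail(3) 'ab': from fail(2)=0 chase 'b': 0 ⇒ 16;  out=∅∪out(16)=∅
  fail(8) 'db': from fail(7)=0 chase 'b': 0 ⇒ 16;  out=∅∪out(16)=∅
  fail(13) 'ea': from fail(1)=0 chase 'a': 0 ⇒ 2;  out=∅∪out(2)=∅
  fail(17) 'ba': from fail(16)=0 chase 'a': 0 ⇒ 2;  out=∅∪out(2)=∅
  fail(20) 'ad': from fail(2)=0 chase 'd': 0 ⇒ 7;  out={5}∪out(7)={5}
  fail(4) 'abb': from fail(3)=16 chase 'b': 16→0 ⇒ 16;  out=∅∪out(16)=∅
  fail(9) 'dba': from fail(8)=16 chase 'a': 16 ⇒ 17;  out=∅∪out(17)=∅
  fail(14) 'eaa': from fail(13)=2 chase 'a': 2→0 ⇒ 2;  out=∅∪out(2)=∅
  fail(18) 'bae': from fail(17)=2 chase 'e': 2→0 ⇒ 1;  out=∅∪out(1)={0}
  fail(5) 'abbb': from fail(4)=16 chase 'b': 16→0 ⇒ 16;  out=∅∪out(16)=∅
  fail(10) 'dbae': from fail(9)=17 chase 'e': 17 ⇒ 18;  out=∅∪out(18)={0}
  fail(15) 'eaad': from fail(14)=2 chase 'd': 2 ⇒ 20;  out={3}∪out(20)={3,5}
  fail(19) 'baed': from fail(18)=1 chase 'd': 1→0 ⇒ 7;  out={4}∪out(7)={4}
  fail(6) 'abbbd': from fail(5)=16 chase 'd': 16→0 ⇒ 7;  out={1}∪out(7)={1}
  fail(11) 'dbaed': from fail(10)=18 chase 'd': 18 ⇒ 19;  out=∅∪out(19)={4}
  fail(12) 'dbaedb': from fail(11)=19 chase 'b': 19→7 ⇒ 8;  out={2}∪out(8)={2}

Text stream:
[0] read 'd'  n0⇒n7
[1] read 'b'  n7⇒n8
[2] read 'a'  n8⇒n9
[3] read 'e'  n9⇒n10  emit P0@[3:3]
[4] read 'd'  n10⇒n11  emit P4@[1:4]
[5] read 'b'  n11⇒n12  emit P2@[0:5]
[6] read 'd'  n12⇒n7 ·f
[7] read 'd'  n7⇒n7 ·f
[8] read 'b'  n7⇒n8
[9] read 'a'  n8⇒n9
[10] read 'e'  n9⇒n10  emit P0@[10:10]
[11] read 'd'  n10⇒n11  emit P4@[8:11]
[12] read 'b'  n11⇒n12  emit P2@[7:12]
[13] read 'b'  n12⇒n16 ·f
[14] read 'e'  n16⇒n1 ·f  emit P0@[14:14]
[15] read 'c'  n1⇒n0 ·f
[16] read 'a'  n0⇒n2
[17] read 'd'  n2⇒n20  emit P5@[16:17]
[18] read 'c'  n20⇒n0 ·f
[19] read 'c'  n0⇒n0
[20] read 'c'  n0⇒n0
[21] read 'c'  n0⇒n0
[22] read 'a'  n0⇒n2
[23] read 'd'  n2⇒n20  emit P5@[22:23]
[24] read 'e'  n20⇒n1 ·f  emit P0@[24:24]
[25] read 'a'  n1⇒n13
[26] read 'a'  n13⇒n14
[27] read 'd'  n14⇒n15  emit P3@[24:27],P5@[26:27]
[28] read 'b'  n15⇒n8 ·f
[29] read 'a'  n8⇒n9
[30] read 'e'  n9⇒n10  emit P0@[30:30]
[31] read 'd'  n10⇒n11  emit P4@[28:31]
[32] read 'a'  n11⇒n2 ·f
[33] read 'd'  n2⇒n20  emit P5@[32:33]
[34] read 'd'  n20⇒n7 ·f
[35] read 'a'  n7⇒n2 ·f
[36] read 'b'  n2⇒n3
[37] read 'b'  n3⇒n4
[38] read 'b'  n4⇒n5
[39] read 'd'  n5⇒n6  emit P1@[35:39]
[40] read 'c'  n6⇒n0 ·f
[41] read 'e'  n0⇒n1  emit P0@[41:41]
[42] read 'b'  n1⇒n16 ·f
[43] read 'a'  n16⇒n17

Matches: [[3,0],[4,4],[5,2],[10,0],[11,4],[12,2],[14,0],[17,5],[23,5],[24,0],[27,3],[27,5],[30,0],[31,4],[33,5],[39,1],[41,0]]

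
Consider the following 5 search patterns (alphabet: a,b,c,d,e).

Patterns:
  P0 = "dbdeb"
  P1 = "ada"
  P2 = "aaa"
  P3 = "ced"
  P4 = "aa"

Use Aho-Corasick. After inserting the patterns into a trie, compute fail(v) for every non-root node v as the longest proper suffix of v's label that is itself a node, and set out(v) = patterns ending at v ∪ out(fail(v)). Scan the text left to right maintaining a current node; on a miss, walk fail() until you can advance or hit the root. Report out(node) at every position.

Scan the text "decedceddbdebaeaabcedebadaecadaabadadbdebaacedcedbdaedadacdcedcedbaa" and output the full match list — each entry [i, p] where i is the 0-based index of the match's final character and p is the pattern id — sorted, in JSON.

Build automaton:
Trie nodes:
  n0 'ε': a→6 c→11 d→1
  n1 'd': b→2
  n2 'db': d→3
  n3 'dbd': e→4
  n4 'dbde': b→5
  n5 'dbdeb': ·  ←P0
  n6 'a': a→9 d→7
  n7 'ad': a→8
  n8 'ada': ·  ←P1
  n9 'aa': a→10  ←P4
  n10 'aaa': ·  ←P2
  n11 'c': e→12
  n12 'ce': d→13
  n13 'ced': ·  ←P3

BFS fail/out derivation:
  n1('d'): parent n0 fail=0; on 'd' 0 → fail=0;  out ∅∪∅=∅
  n6('a'): parent n0 fail=0; on 'a' 0 → fail=0;  out ∅∪∅=∅
  n11('c'): parent n0 fail=0; on 'c' 0 → fail=0;  out ∅∪∅=∅
  n2('db'): parent n1 fail=0; on 'b' 0 → fail=0;  out ∅∪∅=∅
  n7('ad'): parent n6 fail=0; on 'd' 0 → fail=1;  out ∅∪∅=∅
  n9('aa'): parent n6 fail=0; on 'a' 0 → fail=6;  out {4}∪∅={4}
  n12('ce'): parent n11 fail=0; on 'e' 0 → fail=0;  out ∅∪∅=∅
  n3('dbd'): parent n2 fail=0; on 'd' 0 → fail=1;  out ∅∪∅=∅
  n8('ada'): parent n7 fail=1; on 'a' 1→0 → fail=6;  out {1}∪∅={1}
  n10('aaa'): parent n9 fail=6; on 'a' 6 → fail=9;  out {2}∪{4}={2,4}
  n13('ced'): parent n12 fail=0; on 'd' 0 → fail=1;  out {3}∪∅={3}
  n4('dbde'): parent n3 fail=1; on 'e' 1→0 → fail=0;  out ∅∪∅=∅
  n5('dbdeb'): parent n4 fail=0; on 'b' 0 → fail=0;  out {0}∪∅={0}

Run:
i=0 'd': node 0→1
i=1 'e': node 1→0 (via fail)
i=2 'c': node 0→11
i=3 'e': node 11→12
i=4 'd': node 12→13  → match P3@[2:4]
i=5 'c': node 13→11 (via fail)
i=6 'e': node 11→12
i=7 'd': node 12→13  → match P3@[5:7]
i=8 'd': node 13→1 (via fail)
i=9 'b': node 1→2
i=10 'd': node 2→3
i=11 'e': node 3→4
i=12 'b': node 4→5  → match P0@[8:12]
i=13 'a': node 5→6 (via fail)
i=14 'e': node 6→0 (via fail)
i=15 'a': node 0→6
i=16 'a': node 6→9  → match P4@[15:16]
i=17 'b': node 9→0 (via fail)
i=18 'c': node 0→11
i=19 'e': node 11→12
i=20 'd': node 12→13  → match P3@[18:20]
i=21 'e': node 13→0 (via fail)
i=22 'b': node 0→0
i=23 'a': node 0→6
i=24 'd': node 6→7
i=25 'a': node 7→8  → match P1@[23:25]
i=26 'e': node 8→0 (via fail)
i=27 'c': node 0→11
i=28 'a': node 11→6 (via fail)
i=29 'd': node 6→7
i=30 'a': node 7→8  → match P1@[28:30]
i=31 'a': node 8→9 (via fail)  → match P4@[30:31]
i=32 'b': node 9→0 (via fail)
i=33 'a': node 0→6
i=34 'd': node 6→7
i=35 'a': node 7→8  → match P1@[33:35]
i=36 'd': node 8→7 (via fail)
i=37 'b': node 7→2 (via fail)
i=38 'd': node 2→3
i=39 'e': node 3→4
i=40 'b': node 4→5  → match P0@[36:40]
i=41 'a': node 5→6 (via fail)
i=42 'a': node 6→9  → match P4@[41:42]
i=43 'c': node 9→11 (via fail)
i=44 'e': node 11→12
i=45 'd': node 12→13  → match P3@[43:45]
i=46 'c': node 13→11 (via fail)
i=47 'e': node 11→12
i=48 'd': node 12→13  → match P3@[46:48]
i=49 'b': node 13→2 (via fail)
i=50 'd': node 2→3
i=51 'a': node 3→6 (via fail)
i=52 'e': node 6→0 (via fail)
i=53 'd': node 0→1
i=54 'a': node 1→6 (via fail)
i=55 'd': node 6→7
i=56 'a': node 7→8  → match P1@[54:56]
i=57 'c': node 8→11 (via fail)
i=58 'd': node 11→1 (via fail)
i=59 'c': node 1→11 (via fail)
i=60 'e': node 11→12
i=61 'd': node 12→13  → match P3@[59:61]
i=62 'c': node 13→11 (via fail)
i=63 'e': node 11→12
i=64 'd': node 12→13  → match P3@[62:64]
i=65 'b': node 13→2 (via fail)
i=66 'a': node 2→6 (via fail)
i=67 'a': node 6→9  → match P4@[66:67]

Result: [[4,3],[7,3],[12,0],[16,4],[20,3],[25,1],[30,1],[31,4],[35,1],[40,0],[42,4],[45,3],[48,3],[56,1],[61,3],[64,3],[67,4]]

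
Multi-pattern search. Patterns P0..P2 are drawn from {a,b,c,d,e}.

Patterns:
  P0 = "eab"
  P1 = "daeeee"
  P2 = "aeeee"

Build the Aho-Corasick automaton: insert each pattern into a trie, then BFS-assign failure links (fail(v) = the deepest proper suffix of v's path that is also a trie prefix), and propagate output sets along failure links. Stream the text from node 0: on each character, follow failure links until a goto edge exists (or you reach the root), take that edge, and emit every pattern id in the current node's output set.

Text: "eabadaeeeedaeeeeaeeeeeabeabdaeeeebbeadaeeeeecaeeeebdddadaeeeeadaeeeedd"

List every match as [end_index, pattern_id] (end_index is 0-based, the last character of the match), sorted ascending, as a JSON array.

Build automaton:
Trie nodes:
  0='ε' goto a→10 d→4 e→1
  1='e' goto a→2
  2='ea' goto b→3
  3='eab' goto ·  ←P0
  4='d' goto a→5
  5='da' goto e→6
  6='dae' goto e→7
  7='daee' goto e→8
  8='daeee' goto e→9
  9='daeeee' goto ·  ←P1
  10='a' goto e→11
  11='ae' goto e→12
  12='aee' goto e→13
  13='aeee' goto e→14
  14='aeeee' goto ·  ←P2

Failure links (BFS by depth):
  n1('e'): parent n0 fail=0; on 'e' 0 → fail=0;  out ∅∪∅=∅
  n4('d'): parent n0 fail=0; on 'd' 0 → fail=0;  out ∅∪∅=∅
  n10('a'): parent n0 fail=0; on 'a' 0 → fail=0;  out ∅∪∅=∅
  n2('ea'): parent n1 fail=0; on 'a' 0 → fail=10;  out ∅∪∅=∅
  n5('da'): parent n4 fail=0; on 'a' 0 → fail=10;  out ∅∪∅=∅
  n11('ae'): parent n10 fail=0; on 'e' 0 → fail=1;  out ∅∪∅=∅
  n3('eab'): parent n2 fail=10; on 'b' 10→0 → fail=0;  out {0}∪∅={0}
  n6('dae'): parent n5 fail=10; on 'e' 10 → fail=11;  out ∅∪∅=∅
  n12('aee'): parent n11 fail=1; on 'e' 1→0 → fail=1;  out ∅∪∅=∅
  n7('daee'): parent n6 fail=11; on 'e' 11 → fail=12;  out ∅∪∅=∅
  n13('aeee'): parent n12 fail=1; on 'e' 1→0 → fail=1;  out ∅∪∅=∅
  n8('daeee'): parent n7 fail=12; on 'e' 12 → fail=13;  out ∅∪∅=∅
  n14('aeeee'): parent n13 fail=1; on 'e' 1→0 → fail=1;  out {2}∪∅={2}
  n9('daeeee'): parent n8 fail=13; on 'e' 13 → fail=14;  out {1}∪{2}={1,2}

Scan:
pos 0 'e': at 1
pos 1 'a': at 2
pos 2 'b': at 3  → match P0@[0:2]
pos 3 'a': at 10 ·f
pos 4 'd': at 4 ·f
pos 5 'a': at 5
pos 6 'e': at 6
pos 7 'e': at 7
pos 8 'e': at 8
pos 9 'e': at 9  → match P1@[4:9],P2@[5:9]
pos 10 'd': at 4 ·f
pos 11 'a': at 5
pos 12 'e': at 6
pos 13 'e': at 7
pos 14 'e': at 8
pos 15 'e': at 9  → match P1@[10:15],P2@[11:15]
pos 16 'a': at 2 ·f
pos 17 'e': at 11 ·f
pos 18 'e': at 12
pos 19 'e': at 13
pos 20 'e': at 14  → match P2@[16:20]
pos 21 'e': at 1 ·f
pos 22 'a': at 2
pos 23 'b': at 3  → match P0@[21:23]
pos 24 'e': at 1 ·f
pos 25 'a': at 2
pos 26 'b': at 3  → match P0@[24:26]
pos 27 'd': at 4 ·f
pos 28 'a': at 5
pos 29 'e': at 6
pos 30 'e': at 7
pos 31 'e': at 8
pos 32 'e': at 9  → match P1@[27:32],P2@[28:32]
pos 33 'b': at 0 ·f
pos 34 'b': at 0
pos 35 'e': at 1
pos 36 'a': at 2
pos 37 'd': at 4 ·f
pos 38 'a': at 5
pos 39 'e': at 6
pos 40 'e': at 7
pos 41 'e': at 8
pos 42 'e': at 9  → match P1@[37:42],P2@[38:42]
pos 43 'e': at 1 ·f
pos 44 'c': at 0 ·f
pos 45 'a': at 10
pos 46 'e': at 11
pos 47 'e': at 12
pos 48 'e': at 13
pos 49 'e': at 14  → match P2@[45:49]
pos 50 'b': at 0 ·f
pos 51 'd': at 4
pos 52 'd': at 4 ·f
pos 53 'd': at 4 ·f
pos 54 'a': at 5
pos 55 'd': at 4 ·f
pos 56 'a': at 5
pos 57 'e': at 6
pos 58 'e': at 7
pos 59 'e': at 8
pos 60 'e': at 9  → match P1@[55:60],P2@[56:60]
pos 61 'a': at 2 ·f
pos 62 'd': at 4 ·f
pos 63 'a': at 5
pos 64 'e': at 6
pos 65 'e': at 7
pos 66 'e': at 8
pos 67 'e': at 9  → match P1@[62:67],P2@[63:67]
pos 68 'd': at 4 ·f
pos 69 'd': at 4 ·f

Matches: [[2,0],[9,1],[9,2],[15,1],[15,2],[20,2],[23,0],[26,0],[32,1],[32,2],[42,1],[42,2],[49,2],[60,1],[60,2],[67,1],[67,2]]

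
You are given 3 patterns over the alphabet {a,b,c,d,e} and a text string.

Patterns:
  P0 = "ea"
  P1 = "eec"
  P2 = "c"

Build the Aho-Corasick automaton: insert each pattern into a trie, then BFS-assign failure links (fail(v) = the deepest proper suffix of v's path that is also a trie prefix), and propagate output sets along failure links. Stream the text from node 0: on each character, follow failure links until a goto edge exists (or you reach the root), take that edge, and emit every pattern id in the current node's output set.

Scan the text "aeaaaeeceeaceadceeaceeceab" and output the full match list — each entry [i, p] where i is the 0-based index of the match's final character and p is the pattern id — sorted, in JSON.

Build automaton:
Trie (insert patterns):
  0='ε' goto c→5 e→1
  1='e' goto a→2 e→3
  2='ea' goto ·  ←P0
  3='ee' goto c→4
  4='eec' goto ·  ←P1
  5='c' goto ·  ←P2

Failure links (BFS by depth):
  fail(1) 'e': from fail(0)=0 chase 'e': 0 ⇒ 0;  out=∅∪out(0)=∅
  fail(5) 'c': from fail(0)=0 chase 'c': 0 ⇒ 0;  out={2}∪out(0)={2}
  fail(2) 'ea': from fail(1)=0 chase 'a': 0 ⇒ 0;  out={0}∪out(0)={0}
  fail(3) 'ee': from fail(1)=0 chase 'e': 0 ⇒ 1;  out=∅∪out(1)=∅
  fail(4) 'eec': from fail(3)=1 chase 'c': 1→0 ⇒ 5;  out={1}∪out(5)={1,2}

Scan:
pos 0 'a': at 0
pos 1 'e': at 1
pos 2 'a': at 2  → match P0@[1:2]
pos 3 'a': at 0 (via fail)
pos 4 'a': at 0
pos 5 'e': at 1
pos 6 'e': at 3
pos 7 'c': at 4  → match P1@[5:7],P2@[7:7]
pos 8 'e': at 1 (via fail)
pos 9 'e': at 3
pos 10 'a': at 2 (via fail)  → match P0@[9:10]
pos 11 'c': at 5 (via fail)  → match P2@[11:11]
pos 12 'e': at 1 (via fail)
pos 13 'a': at 2  → match P0@[12:13]
pos 14 'd': at 0 (via fail)
pos 15 'c': at 5  → match P2@[15:15]
pos 16 'e': at 1 (via fail)
pos 17 'e': at 3
pos 18 'a': at 2 (via fail)  → match P0@[17:18]
pos 19 'c': at 5 (via fail)  → match P2@[19:19]
pos 20 'e': at 1 (via fail)
pos 21 'e': at 3
pos 22 'c': at 4  → match P1@[20:22],P2@[22:22]
pos 23 'e': at 1 (via fail)
pos 24 'a': at 2  → match P0@[23:24]
pos 25 'b': at 0 (via fail)

Matches: [[2,0],[7,1],[7,2],[10,0],[11,2],[13,0],[15,2],[18,0],[19,2],[22,1],[22,2],[24,0]]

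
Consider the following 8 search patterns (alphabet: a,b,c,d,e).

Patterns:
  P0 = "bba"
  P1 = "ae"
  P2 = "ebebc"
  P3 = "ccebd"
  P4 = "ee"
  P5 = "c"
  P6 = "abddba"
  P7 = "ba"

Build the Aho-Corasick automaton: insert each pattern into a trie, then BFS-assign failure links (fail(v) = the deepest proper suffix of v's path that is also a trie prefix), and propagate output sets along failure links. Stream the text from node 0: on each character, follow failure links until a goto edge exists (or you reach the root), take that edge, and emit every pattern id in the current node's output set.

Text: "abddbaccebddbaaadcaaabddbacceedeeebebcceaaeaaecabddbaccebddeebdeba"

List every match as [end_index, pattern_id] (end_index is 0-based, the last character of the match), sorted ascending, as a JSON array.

Build automaton:
Trie nodes:
  n0 'ε': a→4 b→1 c→11 e→6
  n1 'b': a→22 b→2
  n2 'bb': a→3
  n3 'bba': ·  ←P0
  n4 'a': b→17 e→5
  n5 'ae': ·  ←P1
  n6 'e': b→7 e→16
  n7 'eb': e→8
  n8 'ebe': b→9
  n9 'ebeb': c→10
  n10 'ebebc': ·  ←P2
  n11 'c': c→12  ←P5
  n12 'cc': e→13
  n13 'cce': b→14
  n14 'cceb': d→15
  n15 'ccebd': ·  ←P3
  n16 'ee': ·  ←P4
  n17 'ab': d→18
  n18 'abd': d→19
  n19 'abdd': b→20
  n20 'abddb': a→21
  n21 'abddba': ·  ←P6
  n22 'ba': ·  ←P7

Failure links (BFS by depth):
  n1('b'): parent n0 fail=0; on 'b' 0 → fail=0;  out ∅∪∅=∅
  n4('a'): parent n0 fail=0; on 'a' 0 → fail=0;  out ∅∪∅=∅
  n6('e'): parent n0 fail=0; on 'e' 0 → fail=0;  out ∅∪∅=∅
  n11('c'): parent n0 fail=0; on 'c' 0 → fail=0;  out {5}∪∅={5}
  n2('bb'): parent n1 fail=0; on 'b' 0 → fail=1;  out ∅∪∅=∅
  n5('ae'): parent n4 fail=0; on 'e' 0 → fail=6;  out {1}∪∅={1}
  n7('eb'): parent n6 fail=0; on 'b' 0 → fail=1;  out ∅∪∅=∅
  n12('cc'): parent n11 fail=0; on 'c' 0 → fail=11;  out ∅∪{5}={5}
  n16('ee'): parent n6 fail=0; on 'e' 0 → fail=6;  out {4}∪∅={4}
  n17('ab'): parent n4 fail=0; on 'b' 0 → fail=1;  out ∅∪∅=∅
  n22('ba'): parent n1 fail=0; on 'a' 0 → fail=4;  out {7}∪∅={7}
  n3('bba'): parent n2 fail=1; on 'a' 1 → fail=22;  out {0}∪{7}={0,7}
  n8('ebe'): parent n7 fail=1; on 'e' 1→0 → fail=6;  out ∅∪∅=∅
  n13('cce'): parent n12 fail=11; on 'e' 11→0 → fail=6;  out ∅∪∅=∅
  n18('abd'): parent n17 fail=1; on 'd' 1→0 → fail=0;  out ∅∪∅=∅
  n9('ebeb'): parent n8 fail=6; on 'b' 6 → fail=7;  out ∅∪∅=∅
  n14('cceb'): parent n13 fail=6; on 'b' 6 → fail=7;  out ∅∪∅=∅
  n19('abdd'): parent n18 fail=0; on 'd' 0 → fail=0;  out ∅∪∅=∅
  n10('ebebc'): parent n9 fail=7; on 'c' 7→1→0 → fail=11;  out {2}∪{5}={2,5}
  n15('ccebd'): parent n14 fail=7; on 'd' 7→1→0 → fail=0;  out {3}∪∅={3}
  n20('abddb'): parent n19 fail=0; on 'b' 0 → fail=1;  out ∅∪∅=∅
  n21('abddba'): parent n20 fail=1; on 'a' 1 → fail=22;  out {6}∪{7}={6,7}

Text stream:
i=0 'a': node 0→4
i=1 'b': node 4→17
i=2 'd': node 17→18
i=3 'd': node 18→19
i=4 'b': node 19→20
i=5 'a': node 20→21  → match P6@[0:5],P7@[4:5]
i=6 'c': node 21→11 ·f  → match P5@[6:6]
i=7 'c': node 11→12  → match P5@[7:7]
i=8 'e': node 12→13
i=9 'b': node 13→14
i=10 'd': node 14→15  → match P3@[6:10]
i=11 'd': node 15→0 ·f
i=12 'b': node 0→1
i=13 'a': node 1→22  → match P7@[12:13]
i=14 'a': node 22→4 ·f
i=15 'a': node 4→4 ·f
i=16 'd': node 4→0 ·f
i=17 'c': node 0→11  → match P5@[17:17]
i=18 'a': node 11→4 ·f
i=19 'a': node 4→4 ·f
i=20 'a': node 4→4 ·f
i=21 'b': node 4→17
i=22 'd': node 17→18
i=23 'd': node 18→19
i=24 'b': node 19→20
i=25 'a': node 20→21  → match P6@[20:25],P7@[24:25]
i=26 'c': node 21→11 ·f  → match P5@[26:26]
i=27 'c': node 11→12  → match P5@[27:27]
i=28 'e': node 12→13
i=29 'e': node 13→16 ·f  → match P4@[28:29]
i=30 'd': node 16→0 ·f
i=31 'e': node 0→6
i=32 'e': node 6→16  → match P4@[31:32]
i=33 'e': node 16→16 ·f  → match P4@[32:33]
i=34 'b': node 16→7 ·f
i=35 'e': node 7→8
i=36 'b': node 8→9
i=37 'c': node 9→10  → match P2@[33:37],P5@[37:37]
i=38 'c': node 10→12 ·f  → match P5@[38:38]
i=39 'e': node 12→13
i=40 'a': node 13→4 ·f
i=41 'a': node 4→4 ·f
i=42 'e': node 4→5  → match P1@[41:42]
i=43 'a': node 5→4 ·f
i=44 'a': node 4→4 ·f
i=45 'e': node 4→5  → match P1@[44:45]
i=46 'c': node 5→11 ·f  → match P5@[46:46]
i=47 'a': node 11→4 ·f
i=48 'b': node 4→17
i=49 'd': node 17→18
i=50 'd': node 18→19
i=51 'b': node 19→20
i=52 'a': node 20→21  → match P6@[47:52],P7@[51:52]
i=53 'c': node 21→11 ·f  → match P5@[53:53]
i=54 'c': node 11→12  → match P5@[54:54]
i=55 'e': node 12→13
i=56 'b': node 13→14
i=57 'd': node 14→15  → match P3@[53:57]
i=58 'd': node 15→0 ·f
i=59 'e': node 0→6
i=60 'e': node 6→16  → match P4@[59:60]
i=61 'b': node 16→7 ·f
i=62 'd': node 7→0 ·f
i=63 'e': node 0→6
i=64 'b': node 6→7
i=65 'a': node 7→22 ·f  → match P7@[64:65]

All matches (sorted): [[5,6],[5,7],[6,5],[7,5],[10,3],[13,7],[17,5],[25,6],[25,7],[26,5],[27,5],[29,4],[32,4],[33,4],[37,2],[37,5],[38,5],[42,1],[45,1],[46,5],[52,6],[52,7],[53,5],[54,5],[57,3],[60,4],[65,7]]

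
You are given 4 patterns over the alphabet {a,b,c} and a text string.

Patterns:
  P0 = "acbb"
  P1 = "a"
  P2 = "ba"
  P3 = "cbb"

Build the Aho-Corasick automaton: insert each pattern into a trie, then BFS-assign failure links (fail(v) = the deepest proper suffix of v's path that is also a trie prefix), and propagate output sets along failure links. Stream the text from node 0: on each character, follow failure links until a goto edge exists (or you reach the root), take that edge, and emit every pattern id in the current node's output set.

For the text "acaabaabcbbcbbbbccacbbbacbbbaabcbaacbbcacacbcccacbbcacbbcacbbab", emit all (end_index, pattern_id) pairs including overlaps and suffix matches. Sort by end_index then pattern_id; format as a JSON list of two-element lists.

Construct AC machine:
Trie nodes:
  n0 'ε': a→1 b→5 c→7
  n1 'a': c→2  ←P1
  n2 'ac': b→3
  n3 'acb': b→4
  n4 'acbb': ·  ←P0
  n5 'b': a→6
  n6 'ba': ·  ←P2
  n7 'c': b→8
  n8 'cb': b→9
  n9 'cbb': ·  ←P3

BFS fail/out derivation:
  fail(1) 'a': from fail(0)=0 chase 'a': 0 ⇒ 0;  out={1}∪out(0)={1}
  fail(5) 'b': from fail(0)=0 chase 'b': 0 ⇒ 0;  out=∅∪out(0)=∅
  fail(7) 'c': from fail(0)=0 chase 'c': 0 ⇒ 0;  out=∅∪out(0)=∅
  fail(2) 'ac': from fail(1)=0 chase 'c': 0 ⇒ 7;  out=∅∪out(7)=∅
  fail(6) 'ba': from fail(5)=0 chase 'a': 0 ⇒ 1;  out={2}∪out(1)={1,2}
  fail(8) 'cb': from fail(7)=0 chase 'b': 0 ⇒ 5;  out=∅∪out(5)=∅
  fail(3) 'acb': from fail(2)=7 chase 'b': 7 ⇒ 8;  out=∅∪out(8)=∅
  fail(9) 'cbb': from fail(8)=5 chase 'b': 5→0 ⇒ 5;  out={3}∪out(5)={3}
  fail(4) 'acbb': from fail(3)=8 chase 'b': 8 ⇒ 9;  out={0}∪out(9)={0,3}

Text stream:
pos 0 'a': at 1  → match P1@[0:0]
pos 1 'c': at 2
pos 2 'a': at 1 ·f  → match P1@[2:2]
pos 3 'a': at 1 ·f  → match P1@[3:3]
pos 4 'b': at 5 ·f
pos 5 'a': at 6  → match P1@[5:5],P2@[4:5]
pos 6 'a': at 1 ·f  → match P1@[6:6]
pos 7 'b': at 5 ·f
pos 8 'c': at 7 ·f
pos 9 'b': at 8
pos 10 'b': at 9  → match P3@[8:10]
pos 11 'c': at 7 ·f
pos 12 'b': at 8
pos 13 'b': at 9  → match P3@[11:13]
pos 14 'b': at 5 ·f
pos 15 'b': at 5 ·f
pos 16 'c': at 7 ·f
pos 17 'c': at 7 ·f
pos 18 'a': at 1 ·f  → match P1@[18:18]
pos 19 'c': at 2
pos 20 'b': at 3
pos 21 'b': at 4  → match P0@[18:21],P3@[19:21]
pos 22 'b': at 5 ·f
pos 23 'a': at 6  → match P1@[23:23],P2@[22:23]
pos 24 'c': at 2 ·f
pos 25 'b': at 3
pos 26 'b': at 4  → match P0@[23:26],P3@[24:26]
pos 27 'b': at 5 ·f
pos 28 'a': at 6  → match P1@[28:28],P2@[27:28]
pos 29 'a': at 1 ·f  → match P1@[29:29]
pos 30 'b': at 5 ·f
pos 31 'c': at 7 ·f
pos 32 'b': at 8
pos 33 'a': at 6 ·f  → match P1@[33:33],P2@[32:33]
pos 34 'a': at 1 ·f  → match P1@[34:34]
pos 35 'c': at 2
pos 36 'b': at 3
pos 37 'b': at 4  → match P0@[34:37],P3@[35:37]
pos 38 'c': at 7 ·f
pos 39 'a': at 1 ·f  → match P1@[39:39]
pos 40 'c': at 2
pos 41 'a': at 1 ·f  → match P1@[41:41]
pos 42 'c': at 2
pos 43 'b': at 3
pos 44 'c': at 7 ·f
pos 45 'c': at 7 ·f
pos 46 'c': at 7 ·f
pos 47 'a': at 1 ·f  → match P1@[47:47]
pos 48 'c': at 2
pos 49 'b': at 3
pos 50 'b': at 4  → match P0@[47:50],P3@[48:50]
pos 51 'c': at 7 ·f
pos 52 'a': at 1 ·f  → match P1@[52:52]
pos 53 'c': at 2
pos 54 'b': at 3
pos 55 'b': at 4  → match P0@[52:55],P3@[53:55]
pos 56 'c': at 7 ·f
pos 57 'a': at 1 ·f  → match P1@[57:57]
pos 58 'c': at 2
pos 59 'b': at 3
pos 60 'b': at 4  → match P0@[57:60],P3@[58:60]
pos 61 'a': at 6 ·f  → match P1@[61:61],P2@[60:61]
pos 62 'b': at 5 ·f

Matches: [[0,1],[2,1],[3,1],[5,1],[5,2],[6,1],[10,3],[13,3],[18,1],[21,0],[21,3],[23,1],[23,2],[26,0],[26,3],[28,1],[28,2],[29,1],[33,1],[33,2],[34,1],[37,0],[37,3],[39,1],[41,1],[47,1],[50,0],[50,3],[52,1],[55,0],[55,3],[57,1],[60,0],[60,3],[61,1],[61,2]]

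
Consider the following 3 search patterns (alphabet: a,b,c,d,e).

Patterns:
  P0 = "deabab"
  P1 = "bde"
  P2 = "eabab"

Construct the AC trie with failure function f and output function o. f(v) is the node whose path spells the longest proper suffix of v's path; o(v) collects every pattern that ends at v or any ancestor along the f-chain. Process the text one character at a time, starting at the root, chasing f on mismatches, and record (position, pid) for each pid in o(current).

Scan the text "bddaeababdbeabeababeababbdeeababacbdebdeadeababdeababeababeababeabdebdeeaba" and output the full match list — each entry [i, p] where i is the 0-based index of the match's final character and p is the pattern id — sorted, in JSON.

Construct AC machine:
Trie (insert patterns):
  0='ε' goto b→7 d→1 e→10
  1='d' goto e→2
  2='de' goto a→3
  3='dea' goto b→4
  4='deab' goto a→5
  5='deaba' goto b→6
  6='deabab' goto ·  ←P0
  7='b' goto d→8
  8='bd' goto e→9
  9='bde' goto ·  ←P1
  10='e' goto a→11
  11='ea' goto b→12
  12='eab' goto a→13
  13='eaba' goto b→14
  14='eabab' goto ·  ←P2

Failure links (BFS by depth):
  fail(1) 'd': from fail(0)=0 chase 'd': 0 ⇒ 0;  out=∅∪out(0)=∅
  fail(7) 'b': from fail(0)=0 chase 'b': 0 ⇒ 0;  out=∅∪out(0)=∅
  fail(10) 'e': from fail(0)=0 chase 'e': 0 ⇒ 0;  out=∅∪out(0)=∅
  fail(2) 'de': from fail(1)=0 chase 'e': 0 ⇒ 10;  out=∅∪out(10)=∅
  fail(8) 'bd': from fail(7)=0 chase 'd': 0 ⇒ 1;  out=∅∪out(1)=∅
  fail(11) 'ea': from fail(10)=0 chase 'a': 0 ⇒ 0;  out=∅∪out(0)=∅
  fail(3) 'dea': from fail(2)=10 chase 'a': 10 ⇒ 11;  out=∅∪out(11)=∅
  fail(9) 'bde': from fail(8)=1 chase 'e': 1 ⇒ 2;  out={1}∪out(2)={1}
  fail(12) 'eab': from fail(11)=0 chase 'b': 0 ⇒ 7;  out=∅∪out(7)=∅
  fail(4) 'deab': from fail(3)=11 chase 'b': 11 ⇒ 12;  out=∅∪out(12)=∅
  fail(13) 'eaba': from fail(12)=7 chase 'a': 7→0 ⇒ 0;  out=∅∪out(0)=∅
  fail(5) 'deaba': from fail(4)=12 chase 'a': 12 ⇒ 13;  out=∅∪out(13)=∅
  fail(14) 'eabab': from fail(13)=0 chase 'b': 0 ⇒ 7;  out={2}∪out(7)={2}
  fail(6) 'deabab': from fail(5)=13 chase 'b': 13 ⇒ 14;  out={0}∪out(14)={0,2}

Text stream:
pos 0 'b': at 7
pos 1 'd': at 8
pos 2 'd': at 1 (via fail)
pos 3 'a': at 0 (via fail)
pos 4 'e': at 10
pos 5 'a': at 11
pos 6 'b': at 12
pos 7 'a': at 13
pos 8 'b': at 14  → match P2@[4:8]
pos 9 'd': at 8 (via fail)
pos 10 'b': at 7 (via fail)
pos 11 'e': at 10 (via fail)
pos 12 'a': at 11
pos 13 'b': at 12
pos 14 'e': at 10 (via fail)
pos 15 'a': at 11
pos 16 'b': at 12
pos 17 'a': at 13
pos 18 'b': at 14  → match P2@[14:18]
pos 19 'e': at 10 (via fail)
pos 20 'a': at 11
pos 21 'b': at 12
pos 22 'a': at 13
pos 23 'b': at 14  → match P2@[19:23]
pos 24 'b': at 7 (via fail)
pos 25 'd': at 8
pos 26 'e': at 9  → match P1@[24:26]
pos 27 'e': at 10 (via fail)
pos 28 'a': at 11
pos 29 'b': at 12
pos 30 'a': at 13
pos 31 'b': at 14  → match P2@[27:31]
pos 32 'a': at 0 (via fail)
pos 33 'c': at 0
pos 34 'b': at 7
pos 35 'd': at 8
pos 36 'e': at 9  → match P1@[34:36]
pos 37 'b': at 7 (via fail)
pos 38 'd': at 8
pos 39 'e': at 9  → match P1@[37:39]
pos 40 'a': at 3 (via fail)
pos 41 'd': at 1 (via fail)
pos 42 'e': at 2
pos 43 'a': at 3
pos 44 'b': at 4
pos 45 'a': at 5
pos 46 'b': at 6  → match P0@[41:46],P2@[42:46]
pos 47 'd': at 8 (via fail)
pos 48 'e': at 9  → match P1@[46:48]
pos 49 'a': at 3 (via fail)
pos 50 'b': at 4
pos 51 'a': at 5
pos 52 'b': at 6  → match P0@[47:52],P2@[48:52]
pos 53 'e': at 10 (via fail)
pos 54 'a': at 11
pos 55 'b': at 12
pos 56 'a': at 13
pos 57 'b': at 14  → match P2@[53:57]
pos 58 'e': at 10 (via fail)
pos 59 'a': at 11
pos 60 'b': at 12
pos 61 'a': at 13
pos 62 'b': at 14  → match P2@[58:62]
pos 63 'e': at 10 (via fail)
pos 64 'a': at 11
pos 65 'b': at 12
pos 66 'd': at 8 (via fail)
pos 67 'e': at 9  → match P1@[65:67]
pos 68 'b': at 7 (via fail)
pos 69 'd': at 8
pos 70 'e': at 9  → match P1@[68:70]
pos 71 'e': at 10 (via fail)
pos 72 'a': at 11
pos 73 'b': at 12
pos 74 'a': at 13

All matches (sorted): [[8,2],[18,2],[23,2],[26,1],[31,2],[36,1],[39,1],[46,0],[46,2],[48,1],[52,0],[52,2],[57,2],[62,2],[67,1],[70,1]]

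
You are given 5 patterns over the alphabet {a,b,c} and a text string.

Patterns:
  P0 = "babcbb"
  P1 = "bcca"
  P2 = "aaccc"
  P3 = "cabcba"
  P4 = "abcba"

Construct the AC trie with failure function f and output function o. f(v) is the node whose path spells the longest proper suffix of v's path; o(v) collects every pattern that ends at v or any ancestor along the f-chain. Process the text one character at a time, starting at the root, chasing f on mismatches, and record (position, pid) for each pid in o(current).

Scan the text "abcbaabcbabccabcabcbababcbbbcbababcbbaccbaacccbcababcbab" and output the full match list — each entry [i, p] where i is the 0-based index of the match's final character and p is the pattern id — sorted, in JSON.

Build automaton:
Trie nodes:
  0='ε' goto a→10 b→1 c→15
  1='b' goto a→2 c→7
  2='ba' goto b→3
  3='bab' goto c→4
  4='babc' goto b→5
  5='babcb' goto b→6
  6='babcbb' goto ·  [P0 ends]
  7='bc' goto c→8
  8='bcc' goto a→9
  9='bcca' goto ·  [P1 ends]
  10='a' goto a→11 b→21
  11='aa' goto c→12
  12='aac' goto c→13
  13='aacc' goto c→14
  14='aaccc' goto ·  [P2 ends]
  15='c' goto a→16
  16='ca' goto b→17
  17='cab' goto c→18
  18='cabc' goto b→19
  19='cabcb' goto a→20
  20='cabcba' goto ·  [P3 ends]
  21='ab' goto c→22
  22='abc' goto b→23
  23='abcb' goto a→24
  24='abcba' goto ·  [P4 ends]

BFS fail/out derivation:
  fail(1) 'b': from fail(0)=0 chase 'b': 0 ⇒ 0;  out=∅∪out(0)=∅
  fail(10) 'a': from fail(0)=0 chase 'a': 0 ⇒ 0;  out=∅∪out(0)=∅
  fail(15) 'c': from fail(0)=0 chase 'c': 0 ⇒ 0;  out=∅∪out(0)=∅
  fail(2) 'ba': from fail(1)=0 chase 'a': 0 ⇒ 10;  out=∅∪out(10)=∅
  fail(7) 'bc': from fail(1)=0 chase 'c': 0 ⇒ 15;  out=∅∪out(15)=∅
  fail(11) 'aa': from fail(10)=0 chase 'a': 0 ⇒ 10;  out=∅∪out(10)=∅
  fail(16) 'ca': from fail(15)=0 chase 'a': 0 ⇒ 10;  out=∅∪out(10)=∅
  fail(21) 'ab': from fail(10)=0 chase 'b': 0 ⇒ 1;  out=∅∪out(1)=∅
  fail(3) 'bab': from fail(2)=10 chase 'b': 10 ⇒ 21;  out=∅∪out(21)=∅
  fail(8) 'bcc': from fail(7)=15 chase 'c': 15→0 ⇒ 15;  out=∅∪out(15)=∅
  fail(12) 'aac': from fail(11)=10 chase 'c': 10→0 ⇒ 15;  out=∅∪out(15)=∅
  fail(17) 'cab': from fail(16)=10 chase 'b': 10 ⇒ 21;  out=∅∪out(21)=∅
  fail(22) 'abc': from fail(21)=1 chase 'c': 1 ⇒ 7;  out=∅∪out(7)=∅
  fail(4) 'babc': from fail(3)=21 chase 'c': 21 ⇒ 22;  out=∅∪out(22)=∅
  fail(9) 'bcca': from fail(8)=15 chase 'a': 15 ⇒ 16;  out={1}∪out(16)={1}
  fail(13) 'aacc': from fail(12)=15 chase 'c': 15→0 ⇒ 15;  out=∅∪out(15)=∅
  fail(18) 'cabc': from fail(17)=21 chase 'c': 21 ⇒ 22;  out=∅∪out(22)=∅
  fail(23) 'abcb': from fail(22)=7 chase 'b': 7→15→0 ⇒ 1;  out=∅∪out(1)=∅
  fail(5) 'babcb': from fail(4)=22 chase 'b': 22 ⇒ 23;  out=∅∪out(23)=∅
  fail(14) 'aaccc': from fail(13)=15 chase 'c': 15→0 ⇒ 15;  out={2}∪out(15)={2}
  fail(19) 'cabcb': from fail(18)=22 chase 'b': 22 ⇒ 23;  out=∅∪out(23)=∅
  fail(24) 'abcba': from fail(23)=1 chase 'a': 1 ⇒ 2;  out={4}∪out(2)={4}
  fail(6) 'babcbb': from fail(5)=23 chase 'b': 23→1→0 ⇒ 1;  out={0}∪out(1)={0}
  fail(20) 'cabcba': from fail(19)=23 chase 'a': 23 ⇒ 24;  out={3}∪out(24)={3,4}

Scan:
pos 0 'a': at 10
pos 1 'b': at 21
pos 2 'c': at 22
pos 3 'b': at 23
pos 4 'a': at 24  emit P4@[0:4]
pos 5 'a': at 11 (fail-walked)
pos 6 'b': at 21 (fail-walked)
pos 7 'c': at 22
pos 8 'b': at 23
pos 9 'a': at 24  emit P4@[5:9]
pos 10 'b': at 3 (fail-walked)
pos 11 'c': at 4
pos 12 'c': at 8 (fail-walked)
pos 13 'a': at 9  emit P1@[10:13]
pos 14 'b': at 17 (fail-walked)
pos 15 'c': at 18
pos 16 'a': at 16 (fail-walked)
pos 17 'b': at 17
pos 18 'c': at 18
pos 19 'b': at 19
pos 20 'a': at 20  emit P3@[15:20],P4@[16:20]
pos 21 'b': at 3 (fail-walked)
pos 22 'a': at 2 (fail-walked)
pos 23 'b': at 3
pos 24 'c': at 4
pos 25 'b': at 5
pos 26 'b': at 6  emit P0@[21:26]
pos 27 'b': at 1 (fail-walked)
pos 28 'c': at 7
pos 29 'b': at 1 (fail-walked)
pos 30 'a': at 2
pos 31 'b': at 3
pos 32 'a': at 2 (fail-walked)
pos 33 'b': at 3
pos 34 'c': at 4
pos 35 'b': at 5
pos 36 'b': at 6  emit P0@[31:36]
pos 37 'a': at 2 (fail-walked)
pos 38 'c': at 15 (fail-walked)
pos 39 'c': at 15 (fail-walked)
pos 40 'b': at 1 (fail-walked)
pos 41 'a': at 2
pos 42 'a': at 11 (fail-walked)
pos 43 'c': at 12
pos 44 'c': at 13
pos 45 'c': at 14  emit P2@[41:45]
pos 46 'b': at 1 (fail-walked)
pos 47 'c': at 7
pos 48 'a': at 16 (fail-walked)
pos 49 'b': at 17
pos 50 'a': at 2 (fail-walked)
pos 51 'b': at 3
pos 52 'c': at 4
pos 53 'b': at 5
pos 54 'a': at 24 (fail-walked)  emit P4@[50:54]
pos 55 'b': at 3 (fail-walked)

Matches: [[4,4],[9,4],[13,1],[20,3],[20,4],[26,0],[36,0],[45,2],[54,4]]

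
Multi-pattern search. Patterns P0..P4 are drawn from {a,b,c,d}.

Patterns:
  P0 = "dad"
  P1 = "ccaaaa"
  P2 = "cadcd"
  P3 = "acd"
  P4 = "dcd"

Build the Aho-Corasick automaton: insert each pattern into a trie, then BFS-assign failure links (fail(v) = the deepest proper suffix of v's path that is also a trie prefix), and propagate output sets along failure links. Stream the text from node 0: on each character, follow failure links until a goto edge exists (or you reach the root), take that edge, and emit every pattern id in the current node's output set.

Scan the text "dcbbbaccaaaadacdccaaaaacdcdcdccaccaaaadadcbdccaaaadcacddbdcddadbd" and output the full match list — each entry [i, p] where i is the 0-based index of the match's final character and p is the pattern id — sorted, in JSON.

Build automaton:
Trie nodes:
  0='ε' goto a→14 c→4 d→1
  1='d' goto a→2 c→17
  2='da' goto d→3
  3='dad' goto ·  [P0 ends]
  4='c' goto a→10 c→5
  5='cc' goto a→6
  6='cca' goto a→7
  7='ccaa' goto a→8
  8='ccaaa' goto a→9
  9='ccaaaa' goto ·  [P1 ends]
  10='ca' goto d→11
  11='cad' goto c→12
  12='cadc' goto d→13
  13='cadcd' goto ·  [P2 ends]
  14='a' goto c→15
  15='ac' goto d→16
  16='acd' goto ·  [P3 ends]
  17='dc' goto d→18
  18='dcd' goto ·  [P4 ends]

Failure links (BFS by depth):
  n1('d'): parent n0 fail=0; on 'd' 0 → fail=0;  out ∅∪∅=∅
  n4('c'): parent n0 fail=0; on 'c' 0 → fail=0;  out ∅∪∅=∅
  n14('a'): parent n0 fail=0; on 'a' 0 → fail=0;  out ∅∪∅=∅
  n2('da'): parent n1 fail=0; on 'a' 0 → fail=14;  out ∅∪∅=∅
  n5('cc'): parent n4 fail=0; on 'c' 0 → fail=4;  out ∅∪∅=∅
  n10('ca'): parent n4 fail=0; on 'a' 0 → fail=14;  out ∅∪∅=∅
  n15('ac'): parent n14 fail=0; on 'c' 0 → fail=4;  out ∅∪∅=∅
  n17('dc'): parent n1 fail=0; on 'c' 0 → fail=4;  out ∅∪∅=∅
  n3('dad'): parent n2 fail=14; on 'd' 14→0 → fail=1;  out {0}∪∅={0}
  n6('cca'): parent n5 fail=4; on 'a' 4 → fail=10;  out ∅∪∅=∅
  n11('cad'): parent n10 fail=14; on 'd' 14→0 → fail=1;  out ∅∪∅=∅
  n16('acd'): parent n15 fail=4; on 'd' 4→0 → fail=1;  out {3}∪∅={3}
  n18('dcd'): parent n17 fail=4; on 'd' 4→0 → fail=1;  out {4}∪∅={4}
  n7('ccaa'): parent n6 fail=10; on 'a' 10→14→0 → fail=14;  out ∅∪∅=∅
  n12('cadc'): parent n11 fail=1; on 'c' 1 → fail=17;  out ∅∪∅=∅
  n8('ccaaa'): parent n7 fail=14; on 'a' 14→0 → fail=14;  out ∅∪∅=∅
  n13('cadcd'): parent n12 fail=17; on 'd' 17 → fail=18;  out {2}∪{4}={2,4}
  n9('ccaaaa'): parent n8 fail=14; on 'a' 14→0 → fail=14;  out {1}∪∅={1}

Scan:
[0] read 'd'  n0⇒n1
[1] read 'c'  n1⇒n17
[2] read 'b'  n17⇒n0 (via fail)
[3] read 'b'  n0⇒n0
[4] read 'b'  n0⇒n0
[5] read 'a'  n0⇒n14
[6] read 'c'  n14⇒n15
[7] read 'c'  n15⇒n5 (via fail)
[8] read 'a'  n5⇒n6
[9] read 'a'  n6⇒n7
[10] read 'a'  n7⇒n8
[11] read 'a'  n8⇒n9  → match P1@[6:11]
[12] read 'd'  n9⇒n1 (via fail)
[13] read 'a'  n1⇒n2
[14] read 'c'  n2⇒n15 (via fail)
[15] read 'd'  n15⇒n16  → match P3@[13:15]
[16] read 'c'  n16⇒n17 (via fail)
[17] read 'c'  n17⇒n5 (via fail)
[18] read 'a'  n5⇒n6
[19] read 'a'  n6⇒n7
[20] read 'a'  n7⇒n8
[21] read 'a'  n8⇒n9  → match P1@[16:21]
[22] read 'a'  n9⇒n14 (via fail)
[23] read 'c'  n14⇒n15
[24] read 'd'  n15⇒n16  → match P3@[22:24]
[25] read 'c'  n16⇒n17 (via fail)
[26] read 'd'  n17⇒n18  → match P4@[24:26]
[27] read 'c'  n18⇒n17 (via fail)
[28] read 'd'  n17⇒n18  → match P4@[26:28]
[29] read 'c'  n18⇒n17 (via fail)
[30] read 'c'  n17⇒n5 (via fail)
[31] read 'a'  n5⇒n6
[32] read 'c'  n6⇒n15 (via fail)
[33] read 'c'  n15⇒n5 (via fail)
[34] read 'a'  n5⇒n6
[35] read 'a'  n6⇒n7
[36] read 'a'  n7⇒n8
[37] read 'a'  n8⇒n9  → match P1@[32:37]
[38] read 'd'  n9⇒n1 (via fail)
[39] read 'a'  n1⇒n2
[40] read 'd'  n2⇒n3  → match P0@[38:40]
[41] read 'c'  n3⇒n17 (via fail)
[42] read 'b'  n17⇒n0 (via fail)
[43] read 'd'  n0⇒n1
[44] read 'c'  n1⇒n17
[45] read 'c'  n17⇒n5 (via fail)
[46] read 'a'  n5⇒n6
[47] read 'a'  n6⇒n7
[48] read 'a'  n7⇒n8
[49] read 'a'  n8⇒n9  → match P1@[44:49]
[50] read 'd'  n9⇒n1 (via fail)
[51] read 'c'  n1⇒n17
[52] read 'a'  n17⇒n10 (via fail)
[53] read 'c'  n10⇒n15 (via fail)
[54] read 'd'  n15⇒n16  → match P3@[52:54]
[55] read 'd'  n16⇒n1 (via fail)
[56] read 'b'  n1⇒n0 (via fail)
[57] read 'd'  n0⇒n1
[58] read 'c'  n1⇒n17
[59] read 'd'  n17⇒n18  → match P4@[57:59]
[60] read 'd'  n18⇒n1 (via fail)
[61] read 'a'  n1⇒n2
[62] read 'd'  n2⇒n3  → match P0@[60:62]
[63] read 'b'  n3⇒n0 (via fail)
[64] read 'd'  n0⇒n1

Matches: [[11,1],[15,3],[21,1],[24,3],[26,4],[28,4],[37,1],[40,0],[49,1],[54,3],[59,4],[62,0]]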